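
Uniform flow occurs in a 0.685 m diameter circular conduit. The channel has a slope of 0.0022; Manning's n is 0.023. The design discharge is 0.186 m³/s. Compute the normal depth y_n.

y_n = 0.465 m

Manning's equation rearranged: A R^(2/3) = nQ / (1·√S) = 0.023 × 0.186 / (√0.0022) = 0.09121.
Trying y = 0.538 m: A R^(2/3) = 0.109 — over.
Trying y = 0.372 m: A R^(2/3) = 0.06521 — short.
Trying y = 0.465 m: A R^(2/3) = 0.09133 — matches.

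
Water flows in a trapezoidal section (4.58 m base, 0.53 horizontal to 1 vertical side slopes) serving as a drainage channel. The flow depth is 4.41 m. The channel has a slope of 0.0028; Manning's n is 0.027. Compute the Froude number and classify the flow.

With bottom width b = 4.58 m and side slope z = 0.53: A = (b + zy)y = (4.58 + 0.53×4.41)×4.41 = 30.51 m²; P = b + 2y√(1+z²) = 4.58 + 2×4.41×1.132 = 14.56 m.
Hydraulic radius R = A/P = 30.51/14.56 = 2.095 m.
V = (1/n) R^(2/3) √S = (1/0.027) × 2.095^(2/3) × √0.0028 = 3.209 m/s. Hydraulic depth D_h = A/T = 30.51/9.255 = 3.296 m.
Froude number Fr = V/√(g·D_h) = 3.209/√(9.81×3.296) = 0.564, which is less than 1, so the flow is subcritical.

subcritical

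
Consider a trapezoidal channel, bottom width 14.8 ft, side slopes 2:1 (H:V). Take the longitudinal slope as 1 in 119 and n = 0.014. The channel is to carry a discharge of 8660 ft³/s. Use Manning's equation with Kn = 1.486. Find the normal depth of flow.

y_n = 8.93 ft

Manning's equation rearranged: A R^(2/3) = nQ / (1.486·√S) = 0.014 × 8660 / (1.486 × √0.008403) = 890.
At y = 7.39 ft: A R^(2/3) = 601.9 — short.
At y = 10.5 ft: A R^(2/3) = 1253 — over.
At y = 8.93 ft: A R^(2/3) = 889.7 — ≈ 890.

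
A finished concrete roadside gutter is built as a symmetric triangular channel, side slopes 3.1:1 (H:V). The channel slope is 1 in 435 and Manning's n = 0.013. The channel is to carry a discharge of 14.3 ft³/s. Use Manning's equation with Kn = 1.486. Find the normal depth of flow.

y_n = 1.13 ft

Manning's equation rearranged: A R^(2/3) = nQ / (1.486·√S) = 0.013 × 14.3 / (1.486 × √0.002299) = 2.609.
Trying y = 1.22 ft: A R^(2/3) = 3.211 — high.
Trying y = 0.779 ft: A R^(2/3) = 0.9708 — low.
Trying y = 1.13 ft: A R^(2/3) = 2.618 — ≈ 2.609.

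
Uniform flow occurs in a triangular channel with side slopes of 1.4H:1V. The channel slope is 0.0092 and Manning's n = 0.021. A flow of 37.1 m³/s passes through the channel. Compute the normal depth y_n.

y_n = 2.42 m

Manning's equation rearranged: A R^(2/3) = nQ / (1·√S) = 0.021 × 37.1 / (√0.0092) = 8.123.
At y = 2.71 m: A R^(2/3) = 10.97 — over.
At y = 1.92 m: A R^(2/3) = 4.378 — short.
At y = 2.42 m: A R^(2/3) = 8.115 — close enough.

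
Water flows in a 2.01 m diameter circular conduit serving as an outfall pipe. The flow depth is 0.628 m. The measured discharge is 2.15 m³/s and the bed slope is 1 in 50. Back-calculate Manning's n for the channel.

n = 0.0279

For a circular section of diameter D = 2.01 m at depth y = 0.628 m, the central angle is θ = 2 arccos(1 − 2y/D) = 2.373 rad. Then A = (D²/8)(θ − sin θ) = 0.8469 m² and P = Dθ/2 = 2.384 m.
Hydraulic radius R = A/P = 0.8469/2.384 = 0.3552 m.
Rearranging Manning's equation: n = (1/Q) A R^(2/3) S^(1/2) = (1/2.15) × 0.8469 × 0.3552^(2/3) × √0.02 = 0.0279.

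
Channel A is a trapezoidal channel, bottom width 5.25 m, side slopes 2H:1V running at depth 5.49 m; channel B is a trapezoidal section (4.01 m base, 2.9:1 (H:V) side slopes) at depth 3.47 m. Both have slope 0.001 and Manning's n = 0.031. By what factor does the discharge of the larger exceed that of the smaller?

Channel A: With bottom width b = 5.25 m and side slope z = 2: A = (b + zy)y = (5.25 + 2×5.49)×5.49 = 89.1 m²; P = b + 2y√(1+z²) = 5.25 + 2×5.49×2.236 = 29.8 m. Hydraulic radius R = A/P = 89.1/29.8 = 2.99 m. Q_A = (1/0.031)·89.1·2.99^(2/3)·√0.001 = 188.6 m³/s.
Channel B: With bottom width b = 4.01 m and side slope z = 2.9: A = (b + zy)y = (4.01 + 2.9×3.47)×3.47 = 48.83 m²; P = b + 2y√(1+z²) = 4.01 + 2×3.47×3.068 = 25.3 m. Hydraulic radius R = A/P = 48.83/25.3 = 1.93 m. Q_B = (1/0.031)·48.83·1.93^(2/3)·√0.001 = 77.23 m³/s.
The larger discharge is 188.6 m³/s and the smaller is 77.23 m³/s; the ratio is 2.44.

2.44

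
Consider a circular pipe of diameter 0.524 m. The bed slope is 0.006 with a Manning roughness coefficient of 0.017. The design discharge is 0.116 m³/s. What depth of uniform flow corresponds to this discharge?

y_n = 0.249 m

Manning's equation rearranged: A R^(2/3) = nQ / (1·√S) = 0.017 × 0.116 / (√0.006) = 0.02546.
Try y = 0.28 m: A R^(2/3) = 0.03108 — high.
Try y = 0.249 m: A R^(2/3) = 0.02549 — matches.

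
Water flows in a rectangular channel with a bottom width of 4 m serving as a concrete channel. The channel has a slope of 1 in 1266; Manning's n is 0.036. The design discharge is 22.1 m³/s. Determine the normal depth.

y_n = 5.48 m

Manning's equation rearranged: A R^(2/3) = nQ / (1·√S) = 0.036 × 22.1 / (√0.0007899) = 28.31.
Try y = 6.74 m: A R^(2/3) = 35.99 — over.
Try y = 3.84 m: A R^(2/3) = 18.44 — short.
Try y = 5.48 m: A R^(2/3) = 28.28 — matches.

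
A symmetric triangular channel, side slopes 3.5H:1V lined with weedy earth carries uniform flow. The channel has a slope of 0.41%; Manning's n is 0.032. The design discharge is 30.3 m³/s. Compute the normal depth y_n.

y_n = 2.08 m

Manning's equation rearranged: A R^(2/3) = nQ / (1·√S) = 0.032 × 30.3 / (√0.0041) = 15.14.
At y = 2.43 m: A R^(2/3) = 22.92 — over.
At y = 2.08 m: A R^(2/3) = 15.14 — close enough.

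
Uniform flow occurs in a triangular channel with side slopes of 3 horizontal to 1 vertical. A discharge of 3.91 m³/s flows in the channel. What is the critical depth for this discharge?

At critical depth, Q² T / (g A³) = 1, i.e. A³/T = Q²/g = 3.91²/9.81 = 1.558.
At y = 0.919 m: A³/T = 2.95 — too large.
At y = 0.809 m: A³/T = 1.559 — ≈ 1.558.

y_c = 0.809 m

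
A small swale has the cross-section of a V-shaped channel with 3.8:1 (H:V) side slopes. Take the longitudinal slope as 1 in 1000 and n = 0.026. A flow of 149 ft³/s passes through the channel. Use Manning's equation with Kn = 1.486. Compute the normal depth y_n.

y_n = 3.8 ft

Manning's equation rearranged: A R^(2/3) = nQ / (1.486·√S) = 0.026 × 149 / (1.486 × √0.001) = 82.44.
Try y = 4.74 ft: A R^(2/3) = 148.4 — high.
Try y = 3.4 ft: A R^(2/3) = 61.19 — low.
Try y = 3.8 ft: A R^(2/3) = 82.32 — ≈ 82.44.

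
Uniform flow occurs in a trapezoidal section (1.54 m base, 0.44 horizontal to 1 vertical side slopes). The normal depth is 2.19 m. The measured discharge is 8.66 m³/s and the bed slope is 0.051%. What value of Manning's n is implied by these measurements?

With bottom width b = 1.54 m and side slope z = 0.44: A = (b + zy)y = (1.54 + 0.44×2.19)×2.19 = 5.483 m²; P = b + 2y√(1+z²) = 1.54 + 2×2.19×1.093 = 6.325 m.
Hydraulic radius R = A/P = 5.483/6.325 = 0.8668 m.
Rearranging Manning's equation: n = (1/Q) A R^(2/3) S^(1/2) = (1/8.66) × 5.483 × 0.8668^(2/3) × √0.00051 = 0.013.

n = 0.013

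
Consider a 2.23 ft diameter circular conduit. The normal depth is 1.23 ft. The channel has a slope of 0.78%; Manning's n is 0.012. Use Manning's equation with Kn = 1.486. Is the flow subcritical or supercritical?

supercritical

For a circular section of diameter D = 2.23 ft at depth y = 1.23 ft, the central angle is θ = 2 arccos(1 − 2y/D) = 3.348 rad. Then A = (D²/8)(θ − sin θ) = 2.209 ft² and P = Dθ/2 = 3.733 ft.
Hydraulic radius R = A/P = 2.209/3.733 = 0.5917 ft.
V = (1.486/n) R^(2/3) √S = (1.486/0.012) × 0.5917^(2/3) × √0.0078 = 7.708 ft/s. Hydraulic depth D_h = A/T = 2.209/2.218 = 0.9958 ft.
Froude number Fr = V/√(g·D_h) = 7.708/√(32.2×0.9958) = 1.36, which is greater than 1, so the flow is supercritical.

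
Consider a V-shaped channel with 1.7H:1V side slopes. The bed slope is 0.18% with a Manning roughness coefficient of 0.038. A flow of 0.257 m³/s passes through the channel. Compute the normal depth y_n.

Manning's equation rearranged: A R^(2/3) = nQ / (1·√S) = 0.038 × 0.257 / (√0.0018) = 0.2302.
At y = 0.667 m: A R^(2/3) = 0.3294 — high.
At y = 0.583 m: A R^(2/3) = 0.2301 — close enough.

y_n = 0.583 m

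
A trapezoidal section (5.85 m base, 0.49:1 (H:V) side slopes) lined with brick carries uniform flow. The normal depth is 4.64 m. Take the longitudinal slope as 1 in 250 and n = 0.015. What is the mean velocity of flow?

With bottom width b = 5.85 m and side slope z = 0.49: A = (b + zy)y = (5.85 + 0.49×4.64)×4.64 = 37.69 m²; P = b + 2y√(1+z²) = 5.85 + 2×4.64×1.114 = 16.18 m.
Hydraulic radius R = A/P = 37.69/16.18 = 2.329 m.
From Manning's equation, V = (1/n) R^(2/3) S^(1/2) = (1/0.015) × 2.329^(2/3) × 0.004^(1/2) = 7.41 m/s.

V = 7.41 m/s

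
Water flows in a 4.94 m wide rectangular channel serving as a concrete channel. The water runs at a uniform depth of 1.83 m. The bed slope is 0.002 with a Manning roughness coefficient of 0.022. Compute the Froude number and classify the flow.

Flow area A = b·y = 4.94 × 1.83 = 9.04 m². Wetted perimeter P = b + 2y = 4.94 + 2×1.83 = 8.6 m.
Hydraulic radius R = A/P = 9.04/8.6 = 1.051 m.
V = (1/n) R^(2/3) √S = (1/0.022) × 1.051^(2/3) × √0.002 = 2.102 m/s. Hydraulic depth D_h = A/T = 9.04/4.94 = 1.83 m.
Froude number Fr = V/√(g·D_h) = 2.102/√(9.81×1.83) = 0.496, which is less than 1, so the flow is subcritical.

subcritical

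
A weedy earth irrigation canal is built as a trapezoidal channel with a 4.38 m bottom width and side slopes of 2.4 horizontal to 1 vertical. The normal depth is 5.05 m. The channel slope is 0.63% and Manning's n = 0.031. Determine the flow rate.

With bottom width b = 4.38 m and side slope z = 2.4: A = (b + zy)y = (4.38 + 2.4×5.05)×5.05 = 83.33 m²; P = b + 2y√(1+z²) = 4.38 + 2×5.05×2.6 = 30.64 m.
Hydraulic radius R = A/P = 83.33/30.64 = 2.719 m.
Manning's equation: Q = (1/n) A R^(2/3) S^(1/2) = (1/0.031) × 83.33 × 2.719^(2/3) × 0.0063^(1/2) = 416 m³/s.

Q = 416 m³/s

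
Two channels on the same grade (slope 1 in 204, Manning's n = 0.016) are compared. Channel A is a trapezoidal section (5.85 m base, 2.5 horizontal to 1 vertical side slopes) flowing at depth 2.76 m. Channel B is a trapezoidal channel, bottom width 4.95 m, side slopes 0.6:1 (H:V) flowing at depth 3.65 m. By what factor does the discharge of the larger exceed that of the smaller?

1.24

Channel A: With bottom width b = 5.85 m and side slope z = 2.5: A = (b + zy)y = (5.85 + 2.5×2.76)×2.76 = 35.19 m²; P = b + 2y√(1+z²) = 5.85 + 2×2.76×2.693 = 20.71 m. Hydraulic radius R = A/P = 35.19/20.71 = 1.699 m. Q_A = (1/0.016)·35.19·1.699^(2/3)·√0.004902 = 219.2 m³/s.
Channel B: With bottom width b = 4.95 m and side slope z = 0.6: A = (b + zy)y = (4.95 + 0.6×3.65)×3.65 = 26.06 m²; P = b + 2y√(1+z²) = 4.95 + 2×3.65×1.166 = 13.46 m. Hydraulic radius R = A/P = 26.06/13.46 = 1.936 m. Q_B = (1/0.016)·26.06·1.936^(2/3)·√0.004902 = 177.1 m³/s.
The larger discharge is 219.2 m³/s and the smaller is 177.1 m³/s; the ratio is 1.24.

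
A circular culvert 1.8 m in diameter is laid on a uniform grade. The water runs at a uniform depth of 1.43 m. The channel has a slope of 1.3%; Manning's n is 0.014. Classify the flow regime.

For a circular section of diameter D = 1.8 m at depth y = 1.43 m, the central angle is θ = 2 arccos(1 − 2y/D) = 4.401 rad. Then A = (D²/8)(θ − sin θ) = 2.168 m² and P = Dθ/2 = 3.961 m.
Hydraulic radius R = A/P = 2.168/3.961 = 0.5473 m.
V = (1/n) R^(2/3) √S = (1/0.014) × 0.5473^(2/3) × √0.013 = 5.449 m/s. Hydraulic depth D_h = A/T = 2.168/1.455 = 1.49 m.
Froude number Fr = V/√(g·D_h) = 5.449/√(9.81×1.49) = 1.43, which is greater than 1, so the flow is supercritical.

supercritical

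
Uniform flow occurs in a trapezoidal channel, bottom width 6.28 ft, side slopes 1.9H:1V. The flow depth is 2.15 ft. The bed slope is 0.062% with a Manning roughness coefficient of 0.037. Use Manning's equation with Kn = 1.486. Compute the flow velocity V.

V = 1.27 ft/s

With bottom width b = 6.28 ft and side slope z = 1.9: A = (b + zy)y = (6.28 + 1.9×2.15)×2.15 = 22.28 ft²; P = b + 2y√(1+z²) = 6.28 + 2×2.15×2.147 = 15.51 ft.
Hydraulic radius R = A/P = 22.28/15.51 = 1.437 ft.
From Manning's equation, V = (1.486/n) R^(2/3) S^(1/2) = (1.486/0.037) × 1.437^(2/3) × 0.00062^(1/2) = 1.27 ft/s.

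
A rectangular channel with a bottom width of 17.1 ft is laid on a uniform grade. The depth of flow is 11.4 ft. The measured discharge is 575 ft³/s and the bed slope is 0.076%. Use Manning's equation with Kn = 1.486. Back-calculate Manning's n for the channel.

Flow area A = b·y = 17.1 × 11.4 = 194.9 ft². Wetted perimeter P = b + 2y = 17.1 + 2×11.4 = 39.9 ft.
Hydraulic radius R = A/P = 194.9/39.9 = 4.886 ft.
Rearranging Manning's equation: n = (1.486/Q) A R^(2/3) S^(1/2) = (1.486/575) × 194.9 × 4.886^(2/3) × √0.00076 = 0.04.

n = 0.04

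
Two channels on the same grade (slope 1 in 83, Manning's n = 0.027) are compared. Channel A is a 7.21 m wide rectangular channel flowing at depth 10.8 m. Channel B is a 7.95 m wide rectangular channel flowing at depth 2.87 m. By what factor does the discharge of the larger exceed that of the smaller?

Channel A: Flow area A = b·y = 7.21 × 10.8 = 77.87 m². Wetted perimeter P = b + 2y = 7.21 + 2×10.8 = 28.81 m. Hydraulic radius R = A/P = 77.87/28.81 = 2.703 m. Q_A = (1/0.027)·77.87·2.703^(2/3)·√0.01205 = 614.2 m³/s.
Channel B: Flow area A = b·y = 7.95 × 2.87 = 22.82 m². Wetted perimeter P = b + 2y = 7.95 + 2×2.87 = 13.69 m. Hydraulic radius R = A/P = 22.82/13.69 = 1.667 m. Q_B = (1/0.027)·22.82·1.667^(2/3)·√0.01205 = 130.4 m³/s.
The larger discharge is 614.2 m³/s and the smaller is 130.4 m³/s; the ratio is 4.71.

4.71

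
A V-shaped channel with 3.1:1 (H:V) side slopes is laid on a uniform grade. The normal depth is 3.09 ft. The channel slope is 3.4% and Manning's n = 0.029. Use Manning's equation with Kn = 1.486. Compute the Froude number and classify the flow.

For a triangular section with side slope z = 3.1: A = zy² = 3.1×3.09² = 29.6 ft²; P = 2y√(1+z²) = 2×3.09×3.257 = 20.13 ft.
Hydraulic radius R = A/P = 29.6/20.13 = 1.47 ft.
V = (1.486/n) R^(2/3) √S = (1.486/0.029) × 1.47^(2/3) × √0.034 = 12.22 ft/s. Hydraulic depth D_h = A/T = 29.6/19.16 = 1.545 ft.
Froude number Fr = V/√(g·D_h) = 12.22/√(32.2×1.545) = 1.73, which is greater than 1, so the flow is supercritical.

supercritical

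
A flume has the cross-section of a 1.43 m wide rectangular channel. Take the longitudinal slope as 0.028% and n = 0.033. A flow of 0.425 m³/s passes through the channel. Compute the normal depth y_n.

y_n = 1.04 m

Manning's equation rearranged: A R^(2/3) = nQ / (1·√S) = 0.033 × 0.425 / (√0.00028) = 0.8382.
Trying y = 1.25 m: A R^(2/3) = 1.057 — high.
Trying y = 0.747 m: A R^(2/3) = 0.5459 — low.
Trying y = 1.04 m: A R^(2/3) = 0.839 — ≈ 0.8382.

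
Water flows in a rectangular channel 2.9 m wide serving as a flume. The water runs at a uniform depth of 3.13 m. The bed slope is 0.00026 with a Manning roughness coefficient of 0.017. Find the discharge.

Q = 8.56 m³/s

Flow area A = b·y = 2.9 × 3.13 = 9.077 m². Wetted perimeter P = b + 2y = 2.9 + 2×3.13 = 9.16 m.
Hydraulic radius R = A/P = 9.077/9.16 = 0.9909 m.
Manning's equation: Q = (1/n) A R^(2/3) S^(1/2) = (1/0.017) × 9.077 × 0.9909^(2/3) × 0.00026^(1/2) = 8.56 m³/s.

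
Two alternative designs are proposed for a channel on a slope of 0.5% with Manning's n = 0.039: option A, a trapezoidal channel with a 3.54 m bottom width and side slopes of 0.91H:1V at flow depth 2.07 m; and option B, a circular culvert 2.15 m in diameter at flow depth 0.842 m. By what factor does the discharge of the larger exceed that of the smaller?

16.6

Channel A: With bottom width b = 3.54 m and side slope z = 0.91: A = (b + zy)y = (3.54 + 0.91×2.07)×2.07 = 11.23 m²; P = b + 2y√(1+z²) = 3.54 + 2×2.07×1.352 = 9.138 m. Hydraulic radius R = A/P = 11.23/9.138 = 1.229 m. Q_A = (1/0.039)·11.23·1.229^(2/3)·√0.005 = 23.35 m³/s.
Channel B: For a circular section of diameter D = 2.15 m at depth y = 0.842 m, the central angle is θ = 2 arccos(1 − 2y/D) = 2.705 rad. Then A = (D²/8)(θ − sin θ) = 1.318 m² and P = Dθ/2 = 2.907 m. Hydraulic radius R = A/P = 1.318/2.907 = 0.4534 m. Q_B = (1/0.039)·1.318·0.4534^(2/3)·√0.005 = 1.411 m³/s.
The larger discharge is 23.35 m³/s and the smaller is 1.411 m³/s; the ratio is 16.6.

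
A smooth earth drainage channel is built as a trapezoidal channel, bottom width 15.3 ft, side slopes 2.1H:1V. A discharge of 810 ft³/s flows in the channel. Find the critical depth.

At critical depth, Q² T / (g A³) = 1, i.e. A³/T = Q²/g = 810²/32.2 = 20380.
Trying y = 4.33 ft: A³/T = 35190 — too large.
Trying y = 3.19 ft: A³/T = 12040 — too small.
Trying y = 3.71 ft: A³/T = 20360 — ≈ 20380.

y_c = 3.71 ft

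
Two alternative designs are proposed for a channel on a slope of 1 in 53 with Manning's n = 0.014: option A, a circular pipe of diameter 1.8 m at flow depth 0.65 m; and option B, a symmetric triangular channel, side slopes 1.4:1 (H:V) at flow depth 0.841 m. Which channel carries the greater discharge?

Channel A: For a circular section of diameter D = 1.8 m at depth y = 0.65 m, the central angle is θ = 2 arccos(1 − 2y/D) = 2.579 rad. Then A = (D²/8)(θ − sin θ) = 0.8282 m² and P = Dθ/2 = 2.321 m. Hydraulic radius R = A/P = 0.8282/2.321 = 0.3569 m. Q_A = (1/0.014)·0.8282·0.3569^(2/3)·√0.01887 = 4.088 m³/s.
Channel B: For a triangular section with side slope z = 1.4: A = zy² = 1.4×0.841² = 0.9902 m²; P = 2y√(1+z²) = 2×0.841×1.72 = 2.894 m. Hydraulic radius R = A/P = 0.9902/2.894 = 0.3422 m. Q_B = (1/0.014)·0.9902·0.3422^(2/3)·√0.01887 = 4.753 m³/s.
Q_A = 4.088 m³/s vs Q_B = 4.753 m³/s, so channel B carries more.

channel B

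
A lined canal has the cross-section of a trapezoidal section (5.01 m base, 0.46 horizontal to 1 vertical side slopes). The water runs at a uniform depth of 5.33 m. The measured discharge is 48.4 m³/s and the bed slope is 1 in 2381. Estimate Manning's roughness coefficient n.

With bottom width b = 5.01 m and side slope z = 0.46: A = (b + zy)y = (5.01 + 0.46×5.33)×5.33 = 39.77 m²; P = b + 2y√(1+z²) = 5.01 + 2×5.33×1.101 = 16.74 m.
Hydraulic radius R = A/P = 39.77/16.74 = 2.375 m.
Rearranging Manning's equation: n = (1/Q) A R^(2/3) S^(1/2) = (1/48.4) × 39.77 × 2.375^(2/3) × √0.00042 = 0.03.

n = 0.03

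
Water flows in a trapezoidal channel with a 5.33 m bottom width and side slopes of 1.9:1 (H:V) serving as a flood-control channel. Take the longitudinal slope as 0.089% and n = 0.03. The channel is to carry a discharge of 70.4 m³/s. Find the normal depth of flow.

y_n = 3.57 m

Manning's equation rearranged: A R^(2/3) = nQ / (1·√S) = 0.03 × 70.4 / (√0.00089) = 70.79.
At y = 2.76 m: A R^(2/3) = 41.55 — too small.
At y = 3.57 m: A R^(2/3) = 70.76 — matches.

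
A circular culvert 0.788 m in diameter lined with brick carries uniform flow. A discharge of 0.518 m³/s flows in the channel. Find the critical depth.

At critical depth, Q² T / (g A³) = 1, i.e. A³/T = Q²/g = 0.518²/9.81 = 0.02735.
At y = 0.481 m: A³/T = 0.03946 — high.
At y = 0.326 m: A³/T = 0.008911 — low.
At y = 0.437 m: A³/T = 0.02733 — matches.

y_c = 0.437 m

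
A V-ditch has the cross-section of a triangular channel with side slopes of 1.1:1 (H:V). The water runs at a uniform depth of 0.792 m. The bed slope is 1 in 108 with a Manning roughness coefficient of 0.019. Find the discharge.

For a triangular section with side slope z = 1.1: A = zy² = 1.1×0.792² = 0.69 m²; P = 2y√(1+z²) = 2×0.792×1.487 = 2.355 m.
Hydraulic radius R = A/P = 0.69/2.355 = 0.293 m.
Manning's equation: Q = (1/n) A R^(2/3) S^(1/2) = (1/0.019) × 0.69 × 0.293^(2/3) × 0.009259^(1/2) = 1.54 m³/s.

Q = 1.54 m³/s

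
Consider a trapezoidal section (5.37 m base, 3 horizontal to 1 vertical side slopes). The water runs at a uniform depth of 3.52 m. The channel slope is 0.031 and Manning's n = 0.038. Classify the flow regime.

supercritical

With bottom width b = 5.37 m and side slope z = 3: A = (b + zy)y = (5.37 + 3×3.52)×3.52 = 56.07 m²; P = b + 2y√(1+z²) = 5.37 + 2×3.52×3.162 = 27.63 m.
Hydraulic radius R = A/P = 56.07/27.63 = 2.029 m.
V = (1/n) R^(2/3) √S = (1/0.038) × 2.029^(2/3) × √0.031 = 7.427 m/s. Hydraulic depth D_h = A/T = 56.07/26.49 = 2.117 m.
Froude number Fr = V/√(g·D_h) = 7.427/√(9.81×2.117) = 1.63, which is greater than 1, so the flow is supercritical.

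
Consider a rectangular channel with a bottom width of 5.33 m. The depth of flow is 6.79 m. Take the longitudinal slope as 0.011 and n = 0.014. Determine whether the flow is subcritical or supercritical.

supercritical

Flow area A = b·y = 5.33 × 6.79 = 36.19 m². Wetted perimeter P = b + 2y = 5.33 + 2×6.79 = 18.91 m.
Hydraulic radius R = A/P = 36.19/18.91 = 1.914 m.
V = (1/n) R^(2/3) √S = (1/0.014) × 1.914^(2/3) × √0.011 = 11.55 m/s. Hydraulic depth D_h = A/T = 36.19/5.33 = 6.79 m.
Froude number Fr = V/√(g·D_h) = 11.55/√(9.81×6.79) = 1.41, which is greater than 1, so the flow is supercritical.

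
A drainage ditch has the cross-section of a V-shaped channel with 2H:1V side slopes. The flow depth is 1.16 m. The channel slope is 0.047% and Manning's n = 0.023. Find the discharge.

For a triangular section with side slope z = 2: A = zy² = 2×1.16² = 2.691 m²; P = 2y√(1+z²) = 2×1.16×2.236 = 5.188 m.
Hydraulic radius R = A/P = 2.691/5.188 = 0.5188 m.
Manning's equation: Q = (1/n) A R^(2/3) S^(1/2) = (1/0.023) × 2.691 × 0.5188^(2/3) × 0.00047^(1/2) = 1.64 m³/s.

Q = 1.64 m³/s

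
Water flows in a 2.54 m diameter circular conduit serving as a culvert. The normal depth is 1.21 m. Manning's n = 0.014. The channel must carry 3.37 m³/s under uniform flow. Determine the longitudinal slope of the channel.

S = 0.00075

For a circular section of diameter D = 2.54 m at depth y = 1.21 m, the central angle is θ = 2 arccos(1 − 2y/D) = 3.047 rad. Then A = (D²/8)(θ − sin θ) = 2.381 m² and P = Dθ/2 = 3.87 m.
Hydraulic radius R = A/P = 2.381/3.87 = 0.6153 m.
From Manning's equation, S = [nQ / (1 A R^(2/3))]² = [0.014 × 3.37 / (1 × 2.381 × 0.6153^(2/3))]² = 0.00075.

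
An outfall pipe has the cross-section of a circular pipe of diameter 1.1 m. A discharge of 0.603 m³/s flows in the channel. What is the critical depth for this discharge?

y_c = 0.427 m

At critical depth, Q² T / (g A³) = 1, i.e. A³/T = Q²/g = 0.603²/9.81 = 0.03707.
Trying y = 0.546 m: A³/T = 0.09485 — over.
Trying y = 0.333 m: A³/T = 0.01416 — short.
Trying y = 0.427 m: A³/T = 0.03698 — ≈ 0.03707.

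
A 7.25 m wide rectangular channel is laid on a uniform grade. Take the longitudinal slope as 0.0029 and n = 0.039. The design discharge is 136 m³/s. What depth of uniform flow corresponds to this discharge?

y_n = 7.49 m

Manning's equation rearranged: A R^(2/3) = nQ / (1·√S) = 0.039 × 136 / (√0.0029) = 98.49.
At y = 5.75 m: A R^(2/3) = 71.01 — short.
At y = 9.25 m: A R^(2/3) = 126.9 — over.
At y = 7.49 m: A R^(2/3) = 98.49 — ≈ 98.49.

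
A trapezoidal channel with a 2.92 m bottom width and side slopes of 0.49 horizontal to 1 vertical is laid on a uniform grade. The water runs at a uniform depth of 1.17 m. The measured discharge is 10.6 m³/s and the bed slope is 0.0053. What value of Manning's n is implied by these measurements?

n = 0.023

With bottom width b = 2.92 m and side slope z = 0.49: A = (b + zy)y = (2.92 + 0.49×1.17)×1.17 = 4.087 m²; P = b + 2y√(1+z²) = 2.92 + 2×1.17×1.114 = 5.526 m.
Hydraulic radius R = A/P = 4.087/5.526 = 0.7396 m.
Rearranging Manning's equation: n = (1/Q) A R^(2/3) S^(1/2) = (1/10.6) × 4.087 × 0.7396^(2/3) × √0.0053 = 0.023.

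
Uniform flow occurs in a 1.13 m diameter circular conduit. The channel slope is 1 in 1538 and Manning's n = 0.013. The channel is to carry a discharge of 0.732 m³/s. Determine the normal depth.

y_n = 0.811 m

Manning's equation rearranged: A R^(2/3) = nQ / (1·√S) = 0.013 × 0.732 / (√0.0006502) = 0.3732.
Try y = 0.611 m: A R^(2/3) = 0.246 — short.
Try y = 0.945 m: A R^(2/3) = 0.4393 — over.
Try y = 0.811 m: A R^(2/3) = 0.3733 — close enough.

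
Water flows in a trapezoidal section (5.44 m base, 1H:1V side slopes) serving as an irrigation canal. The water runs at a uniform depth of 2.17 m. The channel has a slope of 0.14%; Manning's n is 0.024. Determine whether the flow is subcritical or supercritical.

With bottom width b = 5.44 m and side slope z = 1: A = (b + zy)y = (5.44 + 1×2.17)×2.17 = 16.51 m²; P = b + 2y√(1+z²) = 5.44 + 2×2.17×1.414 = 11.58 m.
Hydraulic radius R = A/P = 16.51/11.58 = 1.426 m.
V = (1/n) R^(2/3) √S = (1/0.024) × 1.426^(2/3) × √0.0014 = 1.975 m/s. Hydraulic depth D_h = A/T = 16.51/9.78 = 1.689 m.
Froude number Fr = V/√(g·D_h) = 1.975/√(9.81×1.689) = 0.485, which is less than 1, so the flow is subcritical.

subcritical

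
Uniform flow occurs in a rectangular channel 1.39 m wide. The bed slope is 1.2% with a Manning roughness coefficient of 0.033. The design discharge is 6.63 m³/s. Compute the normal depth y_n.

Manning's equation rearranged: A R^(2/3) = nQ / (1·√S) = 0.033 × 6.63 / (√0.012) = 1.997.
Try y = 2.48 m: A R^(2/3) = 2.294 — too large.
Try y = 1.8 m: A R^(2/3) = 1.579 — too small.
Try y = 2.2 m: A R^(2/3) = 1.998 — ≈ 1.997.

y_n = 2.2 m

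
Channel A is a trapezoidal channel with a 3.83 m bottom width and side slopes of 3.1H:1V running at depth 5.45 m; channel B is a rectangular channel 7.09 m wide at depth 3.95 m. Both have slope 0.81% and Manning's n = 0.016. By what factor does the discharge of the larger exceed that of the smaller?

5.37

Channel A: With bottom width b = 3.83 m and side slope z = 3.1: A = (b + zy)y = (3.83 + 3.1×5.45)×5.45 = 113 m²; P = b + 2y√(1+z²) = 3.83 + 2×5.45×3.257 = 39.33 m. Hydraulic radius R = A/P = 113/39.33 = 2.872 m. Q_A = (1/0.016)·113·2.872^(2/3)·√0.0081 = 1284 m³/s.
Channel B: Flow area A = b·y = 7.09 × 3.95 = 28.01 m². Wetted perimeter P = b + 2y = 7.09 + 2×3.95 = 14.99 m. Hydraulic radius R = A/P = 28.01/14.99 = 1.868 m. Q_B = (1/0.016)·28.01·1.868^(2/3)·√0.0081 = 239 m³/s.
The larger discharge is 1284 m³/s and the smaller is 239 m³/s; the ratio is 5.37.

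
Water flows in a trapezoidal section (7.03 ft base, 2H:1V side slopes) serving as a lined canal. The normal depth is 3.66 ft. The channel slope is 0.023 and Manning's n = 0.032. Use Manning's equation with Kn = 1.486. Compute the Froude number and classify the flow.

supercritical

With bottom width b = 7.03 ft and side slope z = 2: A = (b + zy)y = (7.03 + 2×3.66)×3.66 = 52.52 ft²; P = b + 2y√(1+z²) = 7.03 + 2×3.66×2.236 = 23.4 ft.
Hydraulic radius R = A/P = 52.52/23.4 = 2.245 ft.
V = (1.486/n) R^(2/3) √S = (1.486/0.032) × 2.245^(2/3) × √0.023 = 12.07 ft/s. Hydraulic depth D_h = A/T = 52.52/21.67 = 2.424 ft.
Froude number Fr = V/√(g·D_h) = 12.07/√(32.2×2.424) = 1.37, which is greater than 1, so the flow is supercritical.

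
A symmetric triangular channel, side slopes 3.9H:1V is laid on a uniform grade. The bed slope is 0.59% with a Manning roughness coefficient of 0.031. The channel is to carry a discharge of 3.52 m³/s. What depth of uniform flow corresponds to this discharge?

y_n = 0.821 m

Manning's equation rearranged: A R^(2/3) = nQ / (1·√S) = 0.031 × 3.52 / (√0.0059) = 1.421.
At y = 0.603 m: A R^(2/3) = 0.6242 — low.
At y = 1.05 m: A R^(2/3) = 2.739 — high.
At y = 0.821 m: A R^(2/3) = 1.421 — ≈ 1.421.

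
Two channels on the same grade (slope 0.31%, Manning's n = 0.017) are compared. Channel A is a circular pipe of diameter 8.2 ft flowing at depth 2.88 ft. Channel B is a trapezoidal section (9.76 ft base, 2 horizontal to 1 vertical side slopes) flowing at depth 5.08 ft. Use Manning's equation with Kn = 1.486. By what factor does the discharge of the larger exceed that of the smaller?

Channel A: For a circular section of diameter D = 8.2 ft at depth y = 2.88 ft, the central angle is θ = 2 arccos(1 − 2y/D) = 2.537 rad. Then A = (D²/8)(θ − sin θ) = 16.55 ft² and P = Dθ/2 = 10.4 ft. Hydraulic radius R = A/P = 16.55/10.4 = 1.591 ft. Q_A = (1.486/0.017)·16.55·1.591^(2/3)·√0.0031 = 109.8 ft³/s.
Channel B: With bottom width b = 9.76 ft and side slope z = 2: A = (b + zy)y = (9.76 + 2×5.08)×5.08 = 101.2 ft²; P = b + 2y√(1+z²) = 9.76 + 2×5.08×2.236 = 32.48 ft. Hydraulic radius R = A/P = 101.2/32.48 = 3.116 ft. Q_B = (1.486/0.017)·101.2·3.116^(2/3)·√0.0031 = 1051 ft³/s.
The larger discharge is 1051 ft³/s and the smaller is 109.8 ft³/s; the ratio is 9.57.

9.57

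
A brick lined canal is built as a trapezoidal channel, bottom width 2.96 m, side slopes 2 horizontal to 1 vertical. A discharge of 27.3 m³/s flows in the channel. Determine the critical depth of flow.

y_c = 1.48 m

At critical depth, Q² T / (g A³) = 1, i.e. A³/T = Q²/g = 27.3²/9.81 = 75.97.
At y = 1.76 m: A³/T = 148.3 — too large.
At y = 1.12 m: A³/T = 26.55 — too small.
At y = 1.48 m: A³/T = 75.74 — close enough.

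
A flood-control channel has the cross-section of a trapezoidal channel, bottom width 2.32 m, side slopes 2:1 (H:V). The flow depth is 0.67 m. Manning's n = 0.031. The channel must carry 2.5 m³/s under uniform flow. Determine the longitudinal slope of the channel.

S = 0.0028

With bottom width b = 2.32 m and side slope z = 2: A = (b + zy)y = (2.32 + 2×0.67)×0.67 = 2.452 m²; P = b + 2y√(1+z²) = 2.32 + 2×0.67×2.236 = 5.316 m.
Hydraulic radius R = A/P = 2.452/5.316 = 0.4613 m.
From Manning's equation, S = [nQ / (1 A R^(2/3))]² = [0.031 × 2.5 / (1 × 2.452 × 0.4613^(2/3))]² = 0.0028.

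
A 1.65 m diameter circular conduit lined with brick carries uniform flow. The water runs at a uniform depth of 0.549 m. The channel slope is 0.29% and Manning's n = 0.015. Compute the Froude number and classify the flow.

For a circular section of diameter D = 1.65 m at depth y = 0.549 m, the central angle is θ = 2 arccos(1 − 2y/D) = 2.459 rad. Then A = (D²/8)(θ − sin θ) = 0.6224 m² and P = Dθ/2 = 2.029 m.
Hydraulic radius R = A/P = 0.6224/2.029 = 0.3067 m.
V = (1/n) R^(2/3) √S = (1/0.015) × 0.3067^(2/3) × √0.0029 = 1.633 m/s. Hydraulic depth D_h = A/T = 0.6224/1.555 = 0.4003 m.
Froude number Fr = V/√(g·D_h) = 1.633/√(9.81×0.4003) = 0.824, which is less than 1, so the flow is subcritical.

subcritical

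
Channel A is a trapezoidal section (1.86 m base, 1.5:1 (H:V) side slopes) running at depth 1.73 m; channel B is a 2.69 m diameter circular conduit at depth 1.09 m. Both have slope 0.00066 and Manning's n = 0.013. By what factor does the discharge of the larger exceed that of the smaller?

Channel A: With bottom width b = 1.86 m and side slope z = 1.5: A = (b + zy)y = (1.86 + 1.5×1.73)×1.73 = 7.707 m²; P = b + 2y√(1+z²) = 1.86 + 2×1.73×1.803 = 8.098 m. Hydraulic radius R = A/P = 7.707/8.098 = 0.9518 m. Q_A = (1/0.013)·7.707·0.9518^(2/3)·√0.00066 = 14.74 m³/s.
Channel B: For a circular section of diameter D = 2.69 m at depth y = 1.09 m, the central angle is θ = 2 arccos(1 − 2y/D) = 2.76 rad. Then A = (D²/8)(θ − sin θ) = 2.16 m² and P = Dθ/2 = 3.712 m. Hydraulic radius R = A/P = 2.16/3.712 = 0.5818 m. Q_B = (1/0.013)·2.16·0.5818^(2/3)·√0.00066 = 2.975 m³/s.
The larger discharge is 14.74 m³/s and the smaller is 2.975 m³/s; the ratio is 4.95.

4.95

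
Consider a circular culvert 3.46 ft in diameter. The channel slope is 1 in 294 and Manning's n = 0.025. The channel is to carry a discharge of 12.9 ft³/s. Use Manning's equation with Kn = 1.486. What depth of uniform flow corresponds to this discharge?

y_n = 1.6 ft

Manning's equation rearranged: A R^(2/3) = nQ / (1.486·√S) = 0.025 × 12.9 / (1.486 × √0.003401) = 3.721.
At y = 1.39 ft: A R^(2/3) = 2.899 — low.
At y = 2.02 ft: A R^(2/3) = 5.497 — high.
At y = 1.6 ft: A R^(2/3) = 3.73 — close enough.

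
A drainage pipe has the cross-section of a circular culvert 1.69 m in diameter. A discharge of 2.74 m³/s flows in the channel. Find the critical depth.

y_c = 0.826 m

At critical depth, Q² T / (g A³) = 1, i.e. A³/T = Q²/g = 2.74²/9.81 = 0.7653.
At y = 0.924 m: A³/T = 1.174 — too large.
At y = 0.635 m: A³/T = 0.2793 — too small.
At y = 0.826 m: A³/T = 0.7654 — ≈ 0.7653.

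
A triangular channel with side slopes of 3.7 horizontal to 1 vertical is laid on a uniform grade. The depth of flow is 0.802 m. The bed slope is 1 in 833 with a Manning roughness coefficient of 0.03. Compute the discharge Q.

Q = 1.46 m³/s

For a triangular section with side slope z = 3.7: A = zy² = 3.7×0.802² = 2.38 m²; P = 2y√(1+z²) = 2×0.802×3.833 = 6.148 m.
Hydraulic radius R = A/P = 2.38/6.148 = 0.3871 m.
Manning's equation: Q = (1/n) A R^(2/3) S^(1/2) = (1/0.03) × 2.38 × 0.3871^(2/3) × 0.0012^(1/2) = 1.46 m³/s.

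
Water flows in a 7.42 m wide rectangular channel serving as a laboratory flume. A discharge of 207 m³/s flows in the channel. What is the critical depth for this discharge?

For a rectangular channel, critical depth y_c = (q²/g)^(1/3) where q = Q/b = 207/7.42 = 27.9 m²/s.
So y_c = (27.9²/9.81)^(1/3) = 4.3 m.

y_c = 4.3 m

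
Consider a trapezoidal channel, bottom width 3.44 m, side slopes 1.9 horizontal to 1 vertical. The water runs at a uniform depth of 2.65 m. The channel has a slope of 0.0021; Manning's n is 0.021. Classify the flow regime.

With bottom width b = 3.44 m and side slope z = 1.9: A = (b + zy)y = (3.44 + 1.9×2.65)×2.65 = 22.46 m²; P = b + 2y√(1+z²) = 3.44 + 2×2.65×2.147 = 14.82 m.
Hydraulic radius R = A/P = 22.46/14.82 = 1.515 m.
V = (1/n) R^(2/3) √S = (1/0.021) × 1.515^(2/3) × √0.0021 = 2.879 m/s. Hydraulic depth D_h = A/T = 22.46/13.51 = 1.662 m.
Froude number Fr = V/√(g·D_h) = 2.879/√(9.81×1.662) = 0.713, which is less than 1, so the flow is subcritical.

subcritical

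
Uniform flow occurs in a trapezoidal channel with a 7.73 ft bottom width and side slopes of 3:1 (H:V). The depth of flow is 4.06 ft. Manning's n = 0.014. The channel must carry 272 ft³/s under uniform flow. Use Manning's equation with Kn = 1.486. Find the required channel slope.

S = 0.000309

With bottom width b = 7.73 ft and side slope z = 3: A = (b + zy)y = (7.73 + 3×4.06)×4.06 = 80.83 ft²; P = b + 2y√(1+z²) = 7.73 + 2×4.06×3.162 = 33.41 ft.
Hydraulic radius R = A/P = 80.83/33.41 = 2.42 ft.
From Manning's equation, S = [nQ / (1.486 A R^(2/3))]² = [0.014 × 272 / (1.486 × 80.83 × 2.42^(2/3))]² = 0.000309.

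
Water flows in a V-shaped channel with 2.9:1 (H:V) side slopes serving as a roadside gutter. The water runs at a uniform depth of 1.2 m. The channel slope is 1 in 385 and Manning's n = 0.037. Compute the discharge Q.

For a triangular section with side slope z = 2.9: A = zy² = 2.9×1.2² = 4.176 m²; P = 2y√(1+z²) = 2×1.2×3.068 = 7.362 m.
Hydraulic radius R = A/P = 4.176/7.362 = 0.5672 m.
Manning's equation: Q = (1/n) A R^(2/3) S^(1/2) = (1/0.037) × 4.176 × 0.5672^(2/3) × 0.002597^(1/2) = 3.94 m³/s.

Q = 3.94 m³/s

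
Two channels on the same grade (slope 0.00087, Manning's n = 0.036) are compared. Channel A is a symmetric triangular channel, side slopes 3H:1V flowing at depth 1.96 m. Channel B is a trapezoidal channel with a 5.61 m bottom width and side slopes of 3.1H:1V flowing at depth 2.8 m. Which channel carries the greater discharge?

channel B

Channel A: For a triangular section with side slope z = 3: A = zy² = 3×1.96² = 11.52 m²; P = 2y√(1+z²) = 2×1.96×3.162 = 12.4 m. Hydraulic radius R = A/P = 11.52/12.4 = 0.9297 m. Q_A = (1/0.036)·11.52·0.9297^(2/3)·√0.00087 = 8.995 m³/s.
Channel B: With bottom width b = 5.61 m and side slope z = 3.1: A = (b + zy)y = (5.61 + 3.1×2.8)×2.8 = 40.01 m²; P = b + 2y√(1+z²) = 5.61 + 2×2.8×3.257 = 23.85 m. Hydraulic radius R = A/P = 40.01/23.85 = 1.678 m. Q_B = (1/0.036)·40.01·1.678^(2/3)·√0.00087 = 46.28 m³/s.
Q_A = 8.995 m³/s vs Q_B = 46.28 m³/s, so channel B carries more.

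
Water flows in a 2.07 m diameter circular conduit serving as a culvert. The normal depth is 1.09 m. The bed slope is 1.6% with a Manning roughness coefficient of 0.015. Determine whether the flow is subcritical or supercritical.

supercritical

For a circular section of diameter D = 2.07 m at depth y = 1.09 m, the central angle is θ = 2 arccos(1 − 2y/D) = 3.248 rad. Then A = (D²/8)(θ − sin θ) = 1.796 m² and P = Dθ/2 = 3.362 m.
Hydraulic radius R = A/P = 1.796/3.362 = 0.5344 m.
V = (1/n) R^(2/3) √S = (1/0.015) × 0.5344^(2/3) × √0.016 = 5.553 m/s. Hydraulic depth D_h = A/T = 1.796/2.067 = 0.8691 m.
Froude number Fr = V/√(g·D_h) = 5.553/√(9.81×0.8691) = 1.9, which is greater than 1, so the flow is supercritical.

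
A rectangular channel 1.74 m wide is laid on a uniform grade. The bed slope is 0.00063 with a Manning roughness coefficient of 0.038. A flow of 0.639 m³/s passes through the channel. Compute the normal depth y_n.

Manning's equation rearranged: A R^(2/3) = nQ / (1·√S) = 0.038 × 0.639 / (√0.00063) = 0.9674.
At y = 1.02 m: A R^(2/3) = 1.072 — high.
At y = 0.662 m: A R^(2/3) = 0.6 — low.
At y = 0.943 m: A R^(2/3) = 0.9671 — close enough.

y_n = 0.943 m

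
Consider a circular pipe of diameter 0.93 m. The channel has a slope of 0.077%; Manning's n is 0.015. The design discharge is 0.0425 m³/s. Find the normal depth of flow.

Manning's equation rearranged: A R^(2/3) = nQ / (1·√S) = 0.015 × 0.0425 / (√0.00077) = 0.02297.
Try y = 0.166 m: A R^(2/3) = 0.01785 — too small.
Try y = 0.207 m: A R^(2/3) = 0.02791 — too large.
Try y = 0.188 m: A R^(2/3) = 0.02298 — ≈ 0.02297.

y_n = 0.188 m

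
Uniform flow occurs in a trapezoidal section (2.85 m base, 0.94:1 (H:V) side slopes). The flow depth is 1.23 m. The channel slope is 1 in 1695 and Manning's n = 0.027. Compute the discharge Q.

Q = 3.79 m³/s

With bottom width b = 2.85 m and side slope z = 0.94: A = (b + zy)y = (2.85 + 0.94×1.23)×1.23 = 4.928 m²; P = b + 2y√(1+z²) = 2.85 + 2×1.23×1.372 = 6.226 m.
Hydraulic radius R = A/P = 4.928/6.226 = 0.7914 m.
Manning's equation: Q = (1/n) A R^(2/3) S^(1/2) = (1/0.027) × 4.928 × 0.7914^(2/3) × 0.00059^(1/2) = 3.79 m³/s.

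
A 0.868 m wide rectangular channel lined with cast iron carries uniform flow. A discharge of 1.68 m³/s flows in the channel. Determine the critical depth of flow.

y_c = 0.725 m

For a rectangular channel, critical depth y_c = (q²/g)^(1/3) where q = Q/b = 1.68/0.868 = 1.935 m²/s.
So y_c = (1.935²/9.81)^(1/3) = 0.725 m.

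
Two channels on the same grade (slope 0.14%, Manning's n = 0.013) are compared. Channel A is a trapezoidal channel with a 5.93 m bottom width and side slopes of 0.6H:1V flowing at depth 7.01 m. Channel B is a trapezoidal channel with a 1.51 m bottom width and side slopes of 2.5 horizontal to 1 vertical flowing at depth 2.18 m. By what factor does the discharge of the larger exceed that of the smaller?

9.27

Channel A: With bottom width b = 5.93 m and side slope z = 0.6: A = (b + zy)y = (5.93 + 0.6×7.01)×7.01 = 71.05 m²; P = b + 2y√(1+z²) = 5.93 + 2×7.01×1.166 = 22.28 m. Hydraulic radius R = A/P = 71.05/22.28 = 3.189 m. Q_A = (1/0.013)·71.05·3.189^(2/3)·√0.0014 = 443.1 m³/s.
Channel B: With bottom width b = 1.51 m and side slope z = 2.5: A = (b + zy)y = (1.51 + 2.5×2.18)×2.18 = 15.17 m²; P = b + 2y√(1+z²) = 1.51 + 2×2.18×2.693 = 13.25 m. Hydraulic radius R = A/P = 15.17/13.25 = 1.145 m. Q_B = (1/0.013)·15.17·1.145^(2/3)·√0.0014 = 47.8 m³/s.
The larger discharge is 443.1 m³/s and the smaller is 47.8 m³/s; the ratio is 9.27.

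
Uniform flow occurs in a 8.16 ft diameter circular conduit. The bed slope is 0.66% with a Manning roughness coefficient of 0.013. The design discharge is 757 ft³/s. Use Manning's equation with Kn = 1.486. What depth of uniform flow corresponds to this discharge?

y_n = 6.47 ft

Manning's equation rearranged: A R^(2/3) = nQ / (1.486·√S) = 0.013 × 757 / (1.486 × √0.0066) = 81.52.
At y = 7.48 ft: A R^(2/3) = 90.2 — over.
At y = 5.04 ft: A R^(2/3) = 59.05 — short.
At y = 6.47 ft: A R^(2/3) = 81.5 — ≈ 81.52.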